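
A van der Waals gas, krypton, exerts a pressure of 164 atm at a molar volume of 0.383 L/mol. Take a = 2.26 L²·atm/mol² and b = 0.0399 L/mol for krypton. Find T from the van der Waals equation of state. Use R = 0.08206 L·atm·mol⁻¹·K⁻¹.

T = (P + a/V_m²)(V_m − b)/R
P + a/V_m² = 164 + 2.26/(0.383)² = 179.41 atm
V_m − b = 0.383 − 0.0399 = 0.34310 L/mol
T = (179.41)(0.34310)/0.08206 = 750.1 K

T ≈ 750.1 K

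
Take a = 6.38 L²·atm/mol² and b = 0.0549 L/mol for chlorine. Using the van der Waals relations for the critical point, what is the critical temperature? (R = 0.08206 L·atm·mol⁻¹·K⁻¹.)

T_c ≈ 419.6 K

For a van der Waals gas, T_c = 8a/(27Rb).
T_c = 8×6.38/(27×0.08206×0.0549) = 51.040/0.12164 = 419.6 K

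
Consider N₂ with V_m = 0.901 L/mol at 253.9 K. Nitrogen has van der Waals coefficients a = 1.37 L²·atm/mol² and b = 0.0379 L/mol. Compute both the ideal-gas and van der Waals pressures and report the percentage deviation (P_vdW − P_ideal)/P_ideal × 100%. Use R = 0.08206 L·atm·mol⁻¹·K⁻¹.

-2.91 %

Ideal: P_ideal = RT/V_m = (0.08206)(253.9)/0.901 = 23.1243 atm
vdW: P = RT/(V_m − b) − a/V_m² = 20.8350/0.863100 − 1.37/0.811801 = 24.1397 − 1.68761 = 22.4521 atm
% deviation = (22.4521 − 23.1243)/23.1243 × 100% = -2.91%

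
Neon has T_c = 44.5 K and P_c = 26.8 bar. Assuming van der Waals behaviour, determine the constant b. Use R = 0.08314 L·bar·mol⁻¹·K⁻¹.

From T_c = 8a/(27Rb) and P_c = a/(27b²): b = R T_c/(8 P_c).
b = (0.08314)(44.5)/(8×26.8) = 3.6997/214.40 = 0.01726 L/mol

b ≈ 0.01726 L/mol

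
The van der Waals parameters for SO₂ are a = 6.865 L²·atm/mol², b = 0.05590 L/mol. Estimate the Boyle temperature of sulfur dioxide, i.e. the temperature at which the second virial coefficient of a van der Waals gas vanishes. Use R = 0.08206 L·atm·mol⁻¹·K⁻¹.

For a van der Waals gas the second virial coefficient B₂ = b − a/(RT) vanishes at T_B = a/(Rb).
T_B = 6.865/(0.08206×0.05590) = 6.865/0.0045872 = 1497 K

T_B ≈ 1497 K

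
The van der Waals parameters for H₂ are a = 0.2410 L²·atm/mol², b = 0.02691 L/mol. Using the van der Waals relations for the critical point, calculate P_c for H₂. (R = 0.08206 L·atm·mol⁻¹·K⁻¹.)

For a van der Waals gas, P_c = a/(27b²).
P_c = 0.2410/(27×(0.02691)²) = 0.2410/0.019552 = 12.33 atm

P_c ≈ 12.33 atm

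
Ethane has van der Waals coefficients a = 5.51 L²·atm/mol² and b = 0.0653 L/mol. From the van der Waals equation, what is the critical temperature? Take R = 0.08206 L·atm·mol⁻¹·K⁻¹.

For a van der Waals gas, T_c = 8a/(27Rb).
T_c = 8×5.51/(27×0.08206×0.0653) = 44.080/0.14468 = 304.7 K

T_c ≈ 304.7 K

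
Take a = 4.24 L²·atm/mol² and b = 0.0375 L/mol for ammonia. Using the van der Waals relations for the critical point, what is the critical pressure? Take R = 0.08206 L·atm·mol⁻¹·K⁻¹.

P_c ≈ 111.7 atm

For a van der Waals gas, P_c = a/(27b²).
P_c = 4.24/(27×(0.0375)²) = 4.24/0.037969 = 111.7 atm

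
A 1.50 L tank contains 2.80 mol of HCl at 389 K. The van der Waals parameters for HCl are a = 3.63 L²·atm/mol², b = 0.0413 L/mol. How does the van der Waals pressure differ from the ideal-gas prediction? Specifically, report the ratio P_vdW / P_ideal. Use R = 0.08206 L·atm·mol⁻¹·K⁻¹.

Ideal: P_ideal = nRT/V = (2.80)(0.08206)(389)/1.50 = 59.5865 atm
vdW: P = nRT/(V − nb) − a n²/V² = 89.3798/1.38436 − 28.4592/2.25000 = 64.5640 − 12.6485 = 51.9155 atm
Ratio = 51.9155/59.5865 = 0.8713

P_vdW / P_ideal ≈ 0.8713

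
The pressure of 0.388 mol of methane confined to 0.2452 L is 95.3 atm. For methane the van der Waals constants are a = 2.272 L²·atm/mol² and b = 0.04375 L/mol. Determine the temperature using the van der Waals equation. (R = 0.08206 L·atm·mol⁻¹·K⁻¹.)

T ≈ 723.9 K

T = (P + a n²/V²)(V − nb)/(nR)
P + a n²/V² = 95.3 + (2.272)(0.388)²/(0.2452)² = 100.99 atm
V − nb = 0.2452 − (0.388)(0.04375) = 0.22823 L
T = (100.99)(0.22823)/((0.388)(0.08206)) = 723.9 K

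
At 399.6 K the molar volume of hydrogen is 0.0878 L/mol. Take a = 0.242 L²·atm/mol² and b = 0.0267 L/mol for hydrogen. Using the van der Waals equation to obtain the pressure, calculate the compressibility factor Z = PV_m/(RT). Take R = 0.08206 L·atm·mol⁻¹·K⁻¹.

Z ≈ 1.353

P = RT/(V_m − b) − a/V_m² = (0.08206)(399.6)/(0.0878 − 0.0267) − 0.242/(0.0878)²
  = 32.791/0.061100 − 31.393 = 536.68 − 31.393 = 505.29 atm
Z = PV_m/(RT) = (505.29)(0.0878)/((0.08206)(399.6)) = 44.364/32.791 = 1.353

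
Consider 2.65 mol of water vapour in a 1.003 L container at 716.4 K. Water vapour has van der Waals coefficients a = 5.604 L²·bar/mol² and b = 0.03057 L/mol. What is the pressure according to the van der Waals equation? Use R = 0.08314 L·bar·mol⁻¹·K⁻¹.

P ≈ 132.1 bar

P = nRT/(V − nb) − a n²/V²
nRT/(V − nb) = (2.65)(0.08314)(716.4)/(1.003 − 2.65×0.03057) = 157.84/0.92199 = 171.19 bar
a n²/V² = (5.604)(2.65)²/(1.003)² = 39.119 bar
P = 171.19 − 39.119 = 132.1 bar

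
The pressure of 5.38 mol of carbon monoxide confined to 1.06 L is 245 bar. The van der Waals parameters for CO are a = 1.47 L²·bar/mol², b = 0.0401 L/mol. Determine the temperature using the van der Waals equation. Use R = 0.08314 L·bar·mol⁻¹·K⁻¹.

T = (P + a n²/V²)(V − nb)/(nR)
P + a n²/V² = 245 + (1.47)(5.38)²/(1.06)² = 282.87 bar
V − nb = 1.06 − (5.38)(0.0401) = 0.84426 L
T = (282.87)(0.84426)/((5.38)(0.08314)) = 533.9 K

T ≈ 533.9 K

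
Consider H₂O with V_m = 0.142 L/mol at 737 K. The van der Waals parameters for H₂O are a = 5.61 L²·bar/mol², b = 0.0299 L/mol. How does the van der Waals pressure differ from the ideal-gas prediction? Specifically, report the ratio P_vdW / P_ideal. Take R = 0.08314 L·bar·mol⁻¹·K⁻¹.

Ideal: P_ideal = RT/V_m = (0.08314)(737)/0.142 = 431.508 bar
vdW: P = RT/(V_m − b) − a/V_m² = 61.2742/0.112100 − 5.61/0.0201640 = 546.603 − 278.219 = 268.384 bar
Ratio = 268.384/431.508 = 0.6220

P_vdW / P_ideal ≈ 0.6220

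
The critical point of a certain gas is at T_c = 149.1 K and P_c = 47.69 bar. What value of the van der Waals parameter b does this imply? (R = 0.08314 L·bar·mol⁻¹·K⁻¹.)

b ≈ 0.03249 L/mol

From T_c = 8a/(27Rb) and P_c = a/(27b²): b = R T_c/(8 P_c).
b = (0.08314)(149.1)/(8×47.69) = 12.396/381.52 = 0.03249 L/mol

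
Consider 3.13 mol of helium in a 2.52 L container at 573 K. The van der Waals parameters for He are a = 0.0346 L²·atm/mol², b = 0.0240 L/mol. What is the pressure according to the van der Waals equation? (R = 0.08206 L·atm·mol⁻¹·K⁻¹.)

P ≈ 60.14 atm

P = nRT/(V − nb) − a n²/V²
nRT/(V − nb) = (3.13)(0.08206)(573)/(2.52 − 3.13×0.0240) = 147.17/2.4449 = 60.195 atm
a n²/V² = (0.0346)(3.13)²/(2.52)² = 0.053378 atm
P = 60.195 − 0.053378 = 60.14 atm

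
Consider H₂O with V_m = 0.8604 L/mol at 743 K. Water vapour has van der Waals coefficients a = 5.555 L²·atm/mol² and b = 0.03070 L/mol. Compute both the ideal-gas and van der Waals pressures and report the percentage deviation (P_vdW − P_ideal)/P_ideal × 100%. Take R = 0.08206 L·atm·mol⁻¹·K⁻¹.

-6.89 %

Ideal: P_ideal = RT/V_m = (0.08206)(743)/0.8604 = 70.8631 atm
vdW: P = RT/(V_m − b) − a/V_m² = 60.9706/0.829700 − 5.555/0.740288 = 73.4851 − 7.50384 = 65.9813 atm
% deviation = (65.9813 − 70.8631)/70.8631 × 100% = -6.89%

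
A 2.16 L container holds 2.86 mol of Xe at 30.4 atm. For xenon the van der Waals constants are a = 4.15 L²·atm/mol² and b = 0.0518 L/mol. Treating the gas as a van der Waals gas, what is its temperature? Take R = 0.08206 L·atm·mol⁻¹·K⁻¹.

T ≈ 323.0 K

T = (P + a n²/V²)(V − nb)/(nR)
P + a n²/V² = 30.4 + (4.15)(2.86)²/(2.16)² = 37.676 atm
V − nb = 2.16 − (2.86)(0.0518) = 2.0119 L
T = (37.676)(2.0119)/((2.86)(0.08206)) = 323.0 K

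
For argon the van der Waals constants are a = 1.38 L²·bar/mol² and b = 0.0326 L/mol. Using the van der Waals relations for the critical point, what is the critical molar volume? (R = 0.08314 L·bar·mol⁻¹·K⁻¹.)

For a van der Waals gas, V_m,c = 3b.
V_m,c = 3×0.0326 = 0.09780 L/mol

V_m,c ≈ 0.09780 L/mol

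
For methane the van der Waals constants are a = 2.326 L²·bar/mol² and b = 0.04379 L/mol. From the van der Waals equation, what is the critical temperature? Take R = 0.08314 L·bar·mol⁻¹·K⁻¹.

For a van der Waals gas, T_c = 8a/(27Rb).
T_c = 8×2.326/(27×0.08314×0.04379) = 18.608/0.098299 = 189.3 K

T_c ≈ 189.3 K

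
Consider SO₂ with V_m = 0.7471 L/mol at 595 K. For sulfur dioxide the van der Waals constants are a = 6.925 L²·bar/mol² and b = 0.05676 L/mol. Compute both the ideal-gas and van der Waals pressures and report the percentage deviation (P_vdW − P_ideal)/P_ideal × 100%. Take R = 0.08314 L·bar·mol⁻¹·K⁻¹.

Ideal: P_ideal = RT/V_m = (0.08314)(595)/0.7471 = 66.2138 bar
vdW: P = RT/(V_m − b) − a/V_m² = 49.4683/0.690340 − 6.925/0.558158 = 71.6579 − 12.4069 = 59.2510 bar
% deviation = (59.2510 − 66.2138)/66.2138 × 100% = -10.52%

-10.52 %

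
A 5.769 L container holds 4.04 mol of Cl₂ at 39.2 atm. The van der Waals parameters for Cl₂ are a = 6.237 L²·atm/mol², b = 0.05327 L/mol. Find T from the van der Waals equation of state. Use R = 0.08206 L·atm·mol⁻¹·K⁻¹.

T ≈ 707.9 K

T = (P + a n²/V²)(V − nb)/(nR)
P + a n²/V² = 39.2 + (6.237)(4.04)²/(5.769)² = 42.259 atm
V − nb = 5.769 − (4.04)(0.05327) = 5.5538 L
T = (42.259)(5.5538)/((4.04)(0.08206)) = 707.9 K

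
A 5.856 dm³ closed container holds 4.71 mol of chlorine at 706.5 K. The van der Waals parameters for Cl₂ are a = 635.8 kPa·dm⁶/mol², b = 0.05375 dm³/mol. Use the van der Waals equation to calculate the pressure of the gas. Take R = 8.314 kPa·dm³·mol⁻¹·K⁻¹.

P ≈ 4527 kPa

P = nRT/(V − nb) − a n²/V²
nRT/(V − nb) = (4.71)(8.314)(706.5)/(5.856 − 4.71×0.05375) = 27666/5.6028 = 4937.9 kPa
a n²/V² = (635.8)(4.71)²/(5.856)² = 411.30 kPa
P = 4937.9 − 411.30 = 4527 kPa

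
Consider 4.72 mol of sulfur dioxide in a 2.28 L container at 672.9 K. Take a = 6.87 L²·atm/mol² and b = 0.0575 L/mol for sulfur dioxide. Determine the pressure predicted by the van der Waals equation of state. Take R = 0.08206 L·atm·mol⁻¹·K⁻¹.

P ≈ 100.3 atm

P = nRT/(V − nb) − a n²/V²
nRT/(V − nb) = (4.72)(0.08206)(672.9)/(2.28 − 4.72×0.0575) = 260.63/2.0086 = 129.76 atm
a n²/V² = (6.87)(4.72)²/(2.28)² = 29.442 atm
P = 129.76 − 29.442 = 100.3 atm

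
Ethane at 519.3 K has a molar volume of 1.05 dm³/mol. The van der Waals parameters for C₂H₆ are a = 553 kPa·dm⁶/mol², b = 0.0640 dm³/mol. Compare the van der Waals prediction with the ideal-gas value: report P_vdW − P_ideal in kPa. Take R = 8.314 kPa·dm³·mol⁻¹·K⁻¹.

Ideal: P_ideal = RT/V_m = (8.314)(519.3)/1.05 = 4111.87 kPa
vdW: P = RT/(V_m − b) − a/V_m² = 4317.46/0.986000 − 553/1.10250 = 4378.76 − 501.587 = 3877.17 kPa
ΔP = 3877.17 − 4111.87 = -234.7 kPa

ΔP ≈ -234.7 kPa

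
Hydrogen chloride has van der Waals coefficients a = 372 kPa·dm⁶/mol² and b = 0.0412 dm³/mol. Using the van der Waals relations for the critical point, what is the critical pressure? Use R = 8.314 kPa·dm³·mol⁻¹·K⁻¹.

For a van der Waals gas, P_c = a/(27b²).
P_c = 372/(27×(0.0412)²) = 372/0.045831 = 8117 kPa

P_c ≈ 8117 kPa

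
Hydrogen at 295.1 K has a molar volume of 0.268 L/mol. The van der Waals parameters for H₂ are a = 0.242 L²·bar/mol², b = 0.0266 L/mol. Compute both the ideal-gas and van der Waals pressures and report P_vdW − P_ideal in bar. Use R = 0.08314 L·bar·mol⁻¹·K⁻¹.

ΔP ≈ 6.72 bar

Ideal: P_ideal = RT/V_m = (0.08314)(295.1)/0.268 = 91.5471 bar
vdW: P = RT/(V_m − b) − a/V_m² = 24.5346/0.241400 − 0.242/0.0718240 = 101.635 − 3.36935 = 98.266 bar
ΔP = 98.266 − 91.5471 = 6.72 bar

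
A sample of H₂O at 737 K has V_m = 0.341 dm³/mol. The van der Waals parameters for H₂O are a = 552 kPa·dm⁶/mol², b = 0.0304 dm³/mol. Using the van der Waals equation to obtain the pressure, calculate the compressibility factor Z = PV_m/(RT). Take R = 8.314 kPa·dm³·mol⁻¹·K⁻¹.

Z ≈ 0.8337

P = RT/(V_m − b) − a/V_m² = (8.314)(737)/(0.341 − 0.0304) − 552/(0.341)²
  = 6127.4/0.31060 − 4747.1 = 19728 − 4747.1 = 14981 kPa
Z = PV_m/(RT) = (14981)(0.341)/((8.314)(737)) = 5108.5/6127.4 = 0.8337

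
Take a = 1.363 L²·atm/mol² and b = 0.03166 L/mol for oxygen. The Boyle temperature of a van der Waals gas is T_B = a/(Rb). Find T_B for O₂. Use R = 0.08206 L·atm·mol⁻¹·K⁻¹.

For a van der Waals gas the second virial coefficient B₂ = b − a/(RT) vanishes at T_B = a/(Rb).
T_B = 1.363/(0.08206×0.03166) = 1.363/0.0025980 = 524.6 K

T_B ≈ 524.6 K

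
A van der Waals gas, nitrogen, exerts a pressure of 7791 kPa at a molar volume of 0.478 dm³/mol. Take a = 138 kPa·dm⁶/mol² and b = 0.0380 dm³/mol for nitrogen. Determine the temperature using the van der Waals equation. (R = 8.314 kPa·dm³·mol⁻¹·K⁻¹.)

T ≈ 444.3 K

T = (P + a/V_m²)(V_m − b)/R
P + a/V_m² = 7791 + 138/(0.478)² = 8395.0 kPa
V_m − b = 0.478 − 0.0380 = 0.44000 dm³/mol
T = (8395.0)(0.44000)/8.314 = 444.3 K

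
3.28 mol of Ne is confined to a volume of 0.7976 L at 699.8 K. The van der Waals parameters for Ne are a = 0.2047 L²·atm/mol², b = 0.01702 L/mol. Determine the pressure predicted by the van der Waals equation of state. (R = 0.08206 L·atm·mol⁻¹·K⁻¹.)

P = nRT/(V − nb) − a n²/V²
nRT/(V − nb) = (3.28)(0.08206)(699.8)/(0.7976 − 3.28×0.01702) = 188.36/0.74177 = 253.93 atm
a n²/V² = (0.2047)(3.28)²/(0.7976)² = 3.4617 atm
P = 253.93 − 3.4617 = 250.5 atm

P ≈ 250.5 atm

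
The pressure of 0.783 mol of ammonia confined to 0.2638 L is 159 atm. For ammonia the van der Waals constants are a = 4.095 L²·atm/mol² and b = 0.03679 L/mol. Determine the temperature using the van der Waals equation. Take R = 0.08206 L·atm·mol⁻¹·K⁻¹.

T = (P + a n²/V²)(V − nb)/(nR)
P + a n²/V² = 159 + (4.095)(0.783)²/(0.2638)² = 195.08 atm
V − nb = 0.2638 − (0.783)(0.03679) = 0.23499 L
T = (195.08)(0.23499)/((0.783)(0.08206)) = 713.5 K

T ≈ 713.5 K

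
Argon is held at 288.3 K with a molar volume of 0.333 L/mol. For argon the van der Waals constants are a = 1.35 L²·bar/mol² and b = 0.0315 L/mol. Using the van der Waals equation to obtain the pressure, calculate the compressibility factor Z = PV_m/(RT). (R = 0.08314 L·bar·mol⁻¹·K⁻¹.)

Z ≈ 0.9353

P = RT/(V_m − b) − a/V_m² = (0.08314)(288.3)/(0.333 − 0.0315) − 1.35/(0.333)²
  = 23.969/0.30150 − 12.174 = 79.499 − 12.174 = 67.325 bar
Z = PV_m/(RT) = (67.325)(0.333)/((0.08314)(288.3)) = 22.419/23.969 = 0.9353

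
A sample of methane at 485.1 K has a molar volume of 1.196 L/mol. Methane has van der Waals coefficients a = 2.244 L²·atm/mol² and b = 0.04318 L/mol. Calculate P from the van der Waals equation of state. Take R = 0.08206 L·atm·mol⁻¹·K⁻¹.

P ≈ 32.96 atm

P = RT/(V_m − b) − a/V_m²
RT/(V_m − b) = (0.08206)(485.1)/(1.196 − 0.04318) = 39.807/1.1528 = 34.531 atm
a/V_m² = 2.244/(1.196)² = 1.5688 atm
P = 34.531 − 1.5688 = 32.96 atm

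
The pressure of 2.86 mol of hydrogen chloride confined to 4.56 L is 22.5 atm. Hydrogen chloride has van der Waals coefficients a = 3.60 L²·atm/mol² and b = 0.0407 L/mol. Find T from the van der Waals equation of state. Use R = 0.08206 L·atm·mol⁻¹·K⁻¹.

T ≈ 452.8 K

T = (P + a n²/V²)(V − nb)/(nR)
P + a n²/V² = 22.5 + (3.60)(2.86)²/(4.56)² = 23.916 atm
V − nb = 4.56 − (2.86)(0.0407) = 4.4436 L
T = (23.916)(4.4436)/((2.86)(0.08206)) = 452.8 K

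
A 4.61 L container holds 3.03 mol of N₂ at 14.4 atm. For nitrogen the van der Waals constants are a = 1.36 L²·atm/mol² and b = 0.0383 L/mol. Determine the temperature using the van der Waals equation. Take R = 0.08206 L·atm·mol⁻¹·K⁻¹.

T = (P + a n²/V²)(V − nb)/(nR)
P + a n²/V² = 14.4 + (1.36)(3.03)²/(4.61)² = 14.988 atm
V − nb = 4.61 − (3.03)(0.0383) = 4.4940 L
T = (14.988)(4.4940)/((3.03)(0.08206)) = 270.9 K

T ≈ 270.9 K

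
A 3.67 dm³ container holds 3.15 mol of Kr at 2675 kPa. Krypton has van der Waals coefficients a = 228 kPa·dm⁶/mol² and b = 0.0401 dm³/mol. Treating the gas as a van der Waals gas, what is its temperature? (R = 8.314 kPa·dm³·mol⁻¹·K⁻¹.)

T ≈ 384.7 K

T = (P + a n²/V²)(V − nb)/(nR)
P + a n²/V² = 2675 + (228)(3.15)²/(3.67)² = 2843.0 kPa
V − nb = 3.67 − (3.15)(0.0401) = 3.5437 dm³
T = (2843.0)(3.5437)/((3.15)(8.314)) = 384.7 K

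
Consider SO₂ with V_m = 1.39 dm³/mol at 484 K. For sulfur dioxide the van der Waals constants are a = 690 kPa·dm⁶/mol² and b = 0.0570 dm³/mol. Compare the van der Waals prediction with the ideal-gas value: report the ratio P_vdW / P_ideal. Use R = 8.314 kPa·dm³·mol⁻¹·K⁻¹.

P_vdW / P_ideal ≈ 0.9194

Ideal: P_ideal = RT/V_m = (8.314)(484)/1.39 = 2894.95 kPa
vdW: P = RT/(V_m − b) − a/V_m² = 4023.98/1.33300 − 690/1.93210 = 3018.74 − 357.124 = 2661.62 kPa
Ratio = 2661.62/2894.95 = 0.9194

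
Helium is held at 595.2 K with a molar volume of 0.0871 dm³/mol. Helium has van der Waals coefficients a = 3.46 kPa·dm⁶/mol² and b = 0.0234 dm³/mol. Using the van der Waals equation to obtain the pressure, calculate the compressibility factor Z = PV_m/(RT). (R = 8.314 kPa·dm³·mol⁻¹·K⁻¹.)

P = RT/(V_m − b) − a/V_m² = (8.314)(595.2)/(0.0871 − 0.0234) − 3.46/(0.0871)²
  = 4948.5/0.063700 − 456.08 = 77684 − 456.08 = 77228 kPa
Z = PV_m/(RT) = (77228)(0.0871)/((8.314)(595.2)) = 6726.6/4948.5 = 1.359

Z ≈ 1.359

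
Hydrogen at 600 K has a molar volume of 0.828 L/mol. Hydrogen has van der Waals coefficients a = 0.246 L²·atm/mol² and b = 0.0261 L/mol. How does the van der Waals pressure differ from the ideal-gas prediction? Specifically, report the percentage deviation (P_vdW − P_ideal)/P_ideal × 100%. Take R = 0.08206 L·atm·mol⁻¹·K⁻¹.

Ideal: P_ideal = RT/V_m = (0.08206)(600)/0.828 = 59.4638 atm
vdW: P = RT/(V_m − b) − a/V_m² = 49.2360/0.801900 − 0.246/0.685584 = 61.3992 − 0.358818 = 61.0404 atm
% deviation = (61.0404 − 59.4638)/59.4638 × 100% = 2.65%

2.65 %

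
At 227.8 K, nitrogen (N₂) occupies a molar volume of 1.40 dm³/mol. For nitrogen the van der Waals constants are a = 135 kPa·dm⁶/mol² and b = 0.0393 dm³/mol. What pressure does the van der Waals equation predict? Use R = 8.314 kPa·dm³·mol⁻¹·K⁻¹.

P ≈ 1323 kPa

P = RT/(V_m − b) − a/V_m²
RT/(V_m − b) = (8.314)(227.8)/(1.40 − 0.0393) = 1893.9/1.3607 = 1391.9 kPa
a/V_m² = 135/(1.40)² = 68.878 kPa
P = 1391.9 − 68.878 = 1323 kPa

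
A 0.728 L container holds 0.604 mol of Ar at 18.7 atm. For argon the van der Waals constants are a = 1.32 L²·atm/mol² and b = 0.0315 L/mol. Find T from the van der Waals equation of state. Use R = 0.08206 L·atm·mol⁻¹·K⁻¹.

T ≈ 280.5 K

T = (P + a n²/V²)(V − nb)/(nR)
P + a n²/V² = 18.7 + (1.32)(0.604)²/(0.728)² = 19.609 atm
V − nb = 0.728 − (0.604)(0.0315) = 0.70897 L
T = (19.609)(0.70897)/((0.604)(0.08206)) = 280.5 K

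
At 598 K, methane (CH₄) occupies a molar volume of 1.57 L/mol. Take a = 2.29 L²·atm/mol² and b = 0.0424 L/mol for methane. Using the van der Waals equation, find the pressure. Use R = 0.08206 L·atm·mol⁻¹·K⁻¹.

P ≈ 31.19 atm

P = RT/(V_m − b) − a/V_m²
RT/(V_m − b) = (0.08206)(598)/(1.57 − 0.0424) = 49.072/1.5276 = 32.124 atm
a/V_m² = 2.29/(1.57)² = 0.92904 atm
P = 32.124 − 0.92904 = 31.19 atm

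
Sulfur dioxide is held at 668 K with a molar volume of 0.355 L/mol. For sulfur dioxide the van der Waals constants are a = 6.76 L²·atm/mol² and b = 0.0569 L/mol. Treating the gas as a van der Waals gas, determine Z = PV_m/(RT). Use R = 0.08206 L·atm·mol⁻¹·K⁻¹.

Z ≈ 0.8435

P = RT/(V_m − b) − a/V_m² = (0.08206)(668)/(0.355 − 0.0569) − 6.76/(0.355)²
  = 54.816/0.29810 − 53.640 = 183.88 − 53.640 = 130.24 atm
Z = PV_m/(RT) = (130.24)(0.355)/((0.08206)(668)) = 46.235/54.816 = 0.8435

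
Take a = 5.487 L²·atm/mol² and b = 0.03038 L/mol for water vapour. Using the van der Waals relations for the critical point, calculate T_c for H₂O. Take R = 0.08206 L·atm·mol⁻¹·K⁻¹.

For a van der Waals gas, T_c = 8a/(27Rb).
T_c = 8×5.487/(27×0.08206×0.03038) = 43.896/0.067311 = 652.1 K

T_c ≈ 652.1 K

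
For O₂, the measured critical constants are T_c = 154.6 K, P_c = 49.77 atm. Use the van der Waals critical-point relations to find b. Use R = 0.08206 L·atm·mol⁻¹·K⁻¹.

b ≈ 0.03186 L/mol

From T_c = 8a/(27Rb) and P_c = a/(27b²): b = R T_c/(8 P_c).
b = (0.08206)(154.6)/(8×49.77) = 12.686/398.16 = 0.03186 L/mol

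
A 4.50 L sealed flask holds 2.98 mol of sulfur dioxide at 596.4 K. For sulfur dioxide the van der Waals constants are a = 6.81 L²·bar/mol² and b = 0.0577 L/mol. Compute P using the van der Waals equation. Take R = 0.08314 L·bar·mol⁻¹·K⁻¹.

P ≈ 31.15 bar

P = nRT/(V − nb) − a n²/V²
nRT/(V − nb) = (2.98)(0.08314)(596.4)/(4.50 − 2.98×0.0577) = 147.76/4.3281 = 34.140 bar
a n²/V² = (6.81)(2.98)²/(4.50)² = 2.9864 bar
P = 34.140 − 2.9864 = 31.15 bar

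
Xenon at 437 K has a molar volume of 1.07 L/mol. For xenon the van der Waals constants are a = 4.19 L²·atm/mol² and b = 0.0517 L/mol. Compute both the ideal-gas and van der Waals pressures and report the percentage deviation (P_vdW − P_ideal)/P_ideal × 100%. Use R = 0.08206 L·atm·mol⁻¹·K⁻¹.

Ideal: P_ideal = RT/V_m = (0.08206)(437)/1.07 = 33.5142 atm
vdW: P = RT/(V_m − b) − a/V_m² = 35.8602/1.01830 − 4.19/1.14490 = 35.2158 − 3.65971 = 31.5561 atm
% deviation = (31.5561 − 33.5142)/33.5142 × 100% = -5.84%

-5.84 %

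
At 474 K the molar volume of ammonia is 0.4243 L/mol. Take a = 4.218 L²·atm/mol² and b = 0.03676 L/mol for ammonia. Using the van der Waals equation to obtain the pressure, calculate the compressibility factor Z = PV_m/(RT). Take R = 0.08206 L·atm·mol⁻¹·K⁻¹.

P = RT/(V_m − b) − a/V_m² = (0.08206)(474)/(0.4243 − 0.03676) − 4.218/(0.4243)²
  = 38.896/0.38754 − 23.429 = 100.37 − 23.429 = 76.94 atm
Z = PV_m/(RT) = (76.94)(0.4243)/((0.08206)(474)) = 32.646/38.896 = 0.8393

Z ≈ 0.8393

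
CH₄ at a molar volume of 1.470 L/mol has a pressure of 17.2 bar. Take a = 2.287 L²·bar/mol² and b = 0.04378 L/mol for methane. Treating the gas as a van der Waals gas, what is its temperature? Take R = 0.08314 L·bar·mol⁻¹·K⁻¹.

T ≈ 313.2 K

T = (P + a/V_m²)(V_m − b)/R
P + a/V_m² = 17.2 + 2.287/(1.470)² = 18.258 bar
V_m − b = 1.470 − 0.04378 = 1.4262 L/mol
T = (18.258)(1.4262)/0.08314 = 313.2 K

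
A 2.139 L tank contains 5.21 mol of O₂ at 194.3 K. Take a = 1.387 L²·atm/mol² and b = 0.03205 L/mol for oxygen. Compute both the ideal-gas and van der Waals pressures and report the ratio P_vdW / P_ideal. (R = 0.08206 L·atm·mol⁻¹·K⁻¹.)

Ideal: P_ideal = nRT/V = (5.21)(0.08206)(194.3)/2.139 = 38.8357 atm
vdW: P = nRT/(V − nb) − a n²/V² = 83.0696/1.97202 − 37.6489/4.57532 = 42.1241 − 8.22869 = 33.8954 atm
Ratio = 33.8954/38.8357 = 0.8728

P_vdW / P_ideal ≈ 0.8728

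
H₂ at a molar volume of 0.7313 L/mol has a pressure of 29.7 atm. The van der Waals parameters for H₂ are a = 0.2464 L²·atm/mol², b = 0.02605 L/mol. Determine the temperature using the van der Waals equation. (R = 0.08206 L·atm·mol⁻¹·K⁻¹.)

T = (P + a/V_m²)(V_m − b)/R
P + a/V_m² = 29.7 + 0.2464/(0.7313)² = 30.161 atm
V_m − b = 0.7313 − 0.02605 = 0.70525 L/mol
T = (30.161)(0.70525)/0.08206 = 259.2 K

T ≈ 259.2 K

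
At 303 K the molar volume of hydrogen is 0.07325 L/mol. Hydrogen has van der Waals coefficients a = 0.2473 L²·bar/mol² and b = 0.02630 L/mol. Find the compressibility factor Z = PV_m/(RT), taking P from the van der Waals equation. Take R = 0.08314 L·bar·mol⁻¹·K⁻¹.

P = RT/(V_m − b) − a/V_m² = (0.08314)(303)/(0.07325 − 0.02630) − 0.2473/(0.07325)²
  = 25.191/0.046950 − 46.090 = 536.55 − 46.090 = 490.46 bar
Z = PV_m/(RT) = (490.46)(0.07325)/((0.08314)(303)) = 35.926/25.191 = 1.426

Z ≈ 1.426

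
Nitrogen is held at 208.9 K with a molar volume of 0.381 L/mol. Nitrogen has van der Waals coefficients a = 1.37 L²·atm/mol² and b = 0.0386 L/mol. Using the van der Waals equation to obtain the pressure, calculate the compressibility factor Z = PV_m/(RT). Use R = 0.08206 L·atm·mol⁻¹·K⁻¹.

P = RT/(V_m − b) − a/V_m² = (0.08206)(208.9)/(0.381 − 0.0386) − 1.37/(0.381)²
  = 17.142/0.34240 − 9.4378 = 50.064 − 9.4378 = 40.626 atm
Z = PV_m/(RT) = (40.626)(0.381)/((0.08206)(208.9)) = 15.479/17.142 = 0.9030

Z ≈ 0.9030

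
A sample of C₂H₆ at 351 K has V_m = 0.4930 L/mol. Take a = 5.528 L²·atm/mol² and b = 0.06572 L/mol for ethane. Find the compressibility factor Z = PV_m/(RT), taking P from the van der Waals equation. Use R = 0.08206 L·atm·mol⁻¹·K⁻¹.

Z ≈ 0.7645

P = RT/(V_m − b) − a/V_m² = (0.08206)(351)/(0.4930 − 0.06572) − 5.528/(0.4930)²
  = 28.803/0.42728 − 22.744 = 67.410 − 22.744 = 44.666 atm
Z = PV_m/(RT) = (44.666)(0.4930)/((0.08206)(351)) = 22.020/28.803 = 0.7645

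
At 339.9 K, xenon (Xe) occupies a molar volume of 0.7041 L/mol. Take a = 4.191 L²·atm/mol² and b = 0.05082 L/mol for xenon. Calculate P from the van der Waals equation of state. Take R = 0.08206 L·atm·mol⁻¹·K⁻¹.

P ≈ 34.24 atm

P = RT/(V_m − b) − a/V_m²
RT/(V_m − b) = (0.08206)(339.9)/(0.7041 − 0.05082) = 27.892/0.65328 = 42.695 atm
a/V_m² = 4.191/(0.7041)² = 8.4537 atm
P = 42.695 − 8.4537 = 34.24 atm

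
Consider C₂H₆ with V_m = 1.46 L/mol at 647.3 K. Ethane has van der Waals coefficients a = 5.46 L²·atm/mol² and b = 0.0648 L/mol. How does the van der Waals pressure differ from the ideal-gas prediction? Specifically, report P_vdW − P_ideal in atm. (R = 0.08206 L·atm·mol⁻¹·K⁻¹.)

ΔP ≈ -0.872 atm

Ideal: P_ideal = RT/V_m = (0.08206)(647.3)/1.46 = 36.3818 atm
vdW: P = RT/(V_m − b) − a/V_m² = 53.1174/1.39520 − 5.46/2.13160 = 38.0715 − 2.56146 = 35.5100 atm
ΔP = 35.5100 − 36.3818 = -0.872 atm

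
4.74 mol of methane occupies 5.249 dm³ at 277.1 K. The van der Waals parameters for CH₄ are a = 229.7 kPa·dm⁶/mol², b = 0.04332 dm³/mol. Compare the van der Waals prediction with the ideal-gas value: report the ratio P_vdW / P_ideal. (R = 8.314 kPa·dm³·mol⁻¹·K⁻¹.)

P_vdW / P_ideal ≈ 0.9507

Ideal: P_ideal = nRT/V = (4.74)(8.314)(277.1)/5.249 = 2080.41 kPa
vdW: P = nRT/(V − nb) − a n²/V² = 10920.1/5.04366 − 5160.81/27.5520 = 2165.11 − 187.312 = 1977.80 kPa
Ratio = 1977.80/2080.41 = 0.9507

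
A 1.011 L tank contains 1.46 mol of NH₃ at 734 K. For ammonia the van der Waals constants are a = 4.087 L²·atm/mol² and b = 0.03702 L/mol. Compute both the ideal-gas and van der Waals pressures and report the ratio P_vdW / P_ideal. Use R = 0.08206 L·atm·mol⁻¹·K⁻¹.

P_vdW / P_ideal ≈ 0.9585

Ideal: P_ideal = nRT/V = (1.46)(0.08206)(734)/1.011 = 86.9820 atm
vdW: P = nRT/(V − nb) − a n²/V² = 87.9388/0.956951 − 8.71185/1.02212 = 91.8948 − 8.52331 = 83.3715 atm
Ratio = 83.3715/86.9820 = 0.9585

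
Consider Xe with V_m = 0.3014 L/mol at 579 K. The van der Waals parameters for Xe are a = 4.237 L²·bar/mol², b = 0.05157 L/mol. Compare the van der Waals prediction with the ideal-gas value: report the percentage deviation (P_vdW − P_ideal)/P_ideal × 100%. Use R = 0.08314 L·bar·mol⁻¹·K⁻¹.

-8.56 %

Ideal: P_ideal = RT/V_m = (0.08314)(579)/0.3014 = 159.715 bar
vdW: P = RT/(V_m − b) − a/V_m² = 48.1381/0.249830 − 4.237/0.0908420 = 192.683 − 46.6414 = 146.042 bar
% deviation = (146.042 − 159.715)/159.715 × 100% = -8.56%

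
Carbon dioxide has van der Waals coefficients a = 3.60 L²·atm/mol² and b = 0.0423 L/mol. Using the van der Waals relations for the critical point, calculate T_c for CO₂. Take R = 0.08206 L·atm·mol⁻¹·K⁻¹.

T_c ≈ 307.3 K

For a van der Waals gas, T_c = 8a/(27Rb).
T_c = 8×3.60/(27×0.08206×0.0423) = 28.800/0.093721 = 307.3 K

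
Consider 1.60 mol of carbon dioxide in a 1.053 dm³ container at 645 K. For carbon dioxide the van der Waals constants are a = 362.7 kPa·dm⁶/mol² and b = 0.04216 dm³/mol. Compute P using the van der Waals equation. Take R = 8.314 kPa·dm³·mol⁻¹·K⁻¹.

P = nRT/(V − nb) − a n²/V²
nRT/(V − nb) = (1.60)(8.314)(645)/(1.053 − 1.60×0.04216) = 8580.0/0.98554 = 8705.9 kPa
a n²/V² = (362.7)(1.60)²/(1.053)² = 837.40 kPa
P = 8705.9 − 837.40 = 7869 kPa

P ≈ 7869 kPa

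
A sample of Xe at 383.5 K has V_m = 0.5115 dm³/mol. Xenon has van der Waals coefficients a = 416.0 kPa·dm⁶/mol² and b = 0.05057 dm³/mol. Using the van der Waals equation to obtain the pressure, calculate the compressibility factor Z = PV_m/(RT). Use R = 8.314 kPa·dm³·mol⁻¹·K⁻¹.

Z ≈ 0.8546

P = RT/(V_m − b) − a/V_m² = (8.314)(383.5)/(0.5115 − 0.05057) − 416.0/(0.5115)²
  = 3188.4/0.46093 − 1590.0 = 6917.3 − 1590.0 = 5327.3 kPa
Z = PV_m/(RT) = (5327.3)(0.5115)/((8.314)(383.5)) = 2724.9/3188.4 = 0.8546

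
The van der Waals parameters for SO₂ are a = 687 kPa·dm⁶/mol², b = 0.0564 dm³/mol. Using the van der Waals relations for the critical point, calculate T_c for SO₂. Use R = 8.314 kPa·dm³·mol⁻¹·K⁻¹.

T_c ≈ 434.1 K

For a van der Waals gas, T_c = 8a/(27Rb).
T_c = 8×687/(27×8.314×0.0564) = 5496.0/12.661 = 434.1 K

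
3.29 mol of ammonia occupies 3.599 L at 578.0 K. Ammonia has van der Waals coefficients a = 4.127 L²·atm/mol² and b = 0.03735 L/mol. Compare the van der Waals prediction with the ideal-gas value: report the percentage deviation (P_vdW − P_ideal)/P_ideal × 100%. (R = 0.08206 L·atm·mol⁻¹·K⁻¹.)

Ideal: P_ideal = nRT/V = (3.29)(0.08206)(578.0)/3.599 = 43.3584 atm
vdW: P = nRT/(V − nb) − a n²/V² = 156.047/3.47612 − 44.6711/12.9528 = 44.8911 − 3.44876 = 41.4423 atm
% deviation = (41.4423 − 43.3584)/43.3584 × 100% = -4.42%

-4.42 %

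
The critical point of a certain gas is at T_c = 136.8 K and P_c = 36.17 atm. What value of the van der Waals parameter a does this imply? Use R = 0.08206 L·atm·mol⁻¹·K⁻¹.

From T_c = 8a/(27Rb) and P_c = a/(27b²): a = 27 R² T_c²/(64 P_c).
a = 27×(0.08206)²×(136.8)²/(64×36.17) = 3402.5/2314.9 = 1.470 L²·atm/mol²

a ≈ 1.470 L²·atm/mol²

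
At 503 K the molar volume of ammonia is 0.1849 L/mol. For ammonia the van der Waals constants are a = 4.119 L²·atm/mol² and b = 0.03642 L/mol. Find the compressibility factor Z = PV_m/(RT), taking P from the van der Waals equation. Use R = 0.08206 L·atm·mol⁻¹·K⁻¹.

Z ≈ 0.7056

P = RT/(V_m − b) − a/V_m² = (0.08206)(503)/(0.1849 − 0.03642) − 4.119/(0.1849)²
  = 41.276/0.14848 − 120.48 = 277.99 − 120.48 = 157.51 atm
Z = PV_m/(RT) = (157.51)(0.1849)/((0.08206)(503)) = 29.124/41.276 = 0.7056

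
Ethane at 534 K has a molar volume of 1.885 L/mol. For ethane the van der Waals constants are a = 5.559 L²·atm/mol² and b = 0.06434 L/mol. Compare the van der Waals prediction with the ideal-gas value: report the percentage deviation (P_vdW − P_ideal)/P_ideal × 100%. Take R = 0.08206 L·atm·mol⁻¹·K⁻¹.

-3.20 %

Ideal: P_ideal = RT/V_m = (0.08206)(534)/1.885 = 23.2467 atm
vdW: P = RT/(V_m − b) − a/V_m² = 43.8200/1.82066 − 5.559/3.55323 = 24.0682 − 1.56449 = 22.5037 atm
% deviation = (22.5037 − 23.2467)/23.2467 × 100% = -3.20%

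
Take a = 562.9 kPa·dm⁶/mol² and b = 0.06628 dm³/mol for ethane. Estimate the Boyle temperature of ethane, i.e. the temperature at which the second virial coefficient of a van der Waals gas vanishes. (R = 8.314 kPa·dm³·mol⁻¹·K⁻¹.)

For a van der Waals gas the second virial coefficient B₂ = b − a/(RT) vanishes at T_B = a/(Rb).
T_B = 562.9/(8.314×0.06628) = 562.9/0.55105 = 1022 K

T_B ≈ 1022 K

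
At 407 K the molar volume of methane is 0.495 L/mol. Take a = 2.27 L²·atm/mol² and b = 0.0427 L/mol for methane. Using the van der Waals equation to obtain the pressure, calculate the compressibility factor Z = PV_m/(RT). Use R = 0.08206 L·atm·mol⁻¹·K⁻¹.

P = RT/(V_m − b) − a/V_m² = (0.08206)(407)/(0.495 − 0.0427) − 2.27/(0.495)²
  = 33.398/0.45230 − 9.2644 = 73.840 − 9.2644 = 64.576 atm
Z = PV_m/(RT) = (64.576)(0.495)/((0.08206)(407)) = 31.965/33.398 = 0.9571

Z ≈ 0.9571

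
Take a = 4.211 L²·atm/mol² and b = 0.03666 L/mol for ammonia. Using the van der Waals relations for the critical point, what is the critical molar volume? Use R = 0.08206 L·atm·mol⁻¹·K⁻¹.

For a van der Waals gas, V_m,c = 3b.
V_m,c = 3×0.03666 = 0.1100 L/mol

V_m,c ≈ 0.1100 L/mol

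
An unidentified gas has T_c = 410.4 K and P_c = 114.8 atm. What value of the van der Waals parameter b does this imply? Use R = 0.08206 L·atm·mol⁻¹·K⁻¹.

From T_c = 8a/(27Rb) and P_c = a/(27b²): b = R T_c/(8 P_c).
b = (0.08206)(410.4)/(8×114.8) = 33.677/918.40 = 0.03667 L/mol

b ≈ 0.03667 L/mol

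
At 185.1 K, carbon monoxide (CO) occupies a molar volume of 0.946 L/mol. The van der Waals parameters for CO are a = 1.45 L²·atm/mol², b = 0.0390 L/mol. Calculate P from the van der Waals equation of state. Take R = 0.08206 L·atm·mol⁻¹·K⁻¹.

P ≈ 15.13 atm

P = RT/(V_m − b) − a/V_m²
RT/(V_m − b) = (0.08206)(185.1)/(0.946 − 0.0390) = 15.189/0.90700 = 16.746 atm
a/V_m² = 1.45/(0.946)² = 1.6203 atm
P = 16.746 − 1.6203 = 15.13 atm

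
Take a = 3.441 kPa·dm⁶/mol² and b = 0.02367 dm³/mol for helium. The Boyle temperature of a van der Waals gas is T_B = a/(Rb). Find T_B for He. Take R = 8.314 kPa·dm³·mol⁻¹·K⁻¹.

For a van der Waals gas the second virial coefficient B₂ = b − a/(RT) vanishes at T_B = a/(Rb).
T_B = 3.441/(8.314×0.02367) = 3.441/0.19679 = 17.49 K

T_B ≈ 17.49 K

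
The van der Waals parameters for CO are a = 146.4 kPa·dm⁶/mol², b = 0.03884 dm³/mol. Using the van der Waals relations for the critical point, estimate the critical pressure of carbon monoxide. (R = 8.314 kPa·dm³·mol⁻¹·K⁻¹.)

For a van der Waals gas, P_c = a/(27b²).
P_c = 146.4/(27×(0.03884)²) = 146.4/0.040731 = 3594 kPa

P_c ≈ 3594 kPa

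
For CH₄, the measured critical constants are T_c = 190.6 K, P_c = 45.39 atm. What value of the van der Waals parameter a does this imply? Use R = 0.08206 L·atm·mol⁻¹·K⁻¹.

a ≈ 2.274 L²·atm/mol²

From T_c = 8a/(27Rb) and P_c = a/(27b²): a = 27 R² T_c²/(64 P_c).
a = 27×(0.08206)²×(190.6)²/(64×45.39) = 6605.0/2905.0 = 2.274 L²·atm/mol²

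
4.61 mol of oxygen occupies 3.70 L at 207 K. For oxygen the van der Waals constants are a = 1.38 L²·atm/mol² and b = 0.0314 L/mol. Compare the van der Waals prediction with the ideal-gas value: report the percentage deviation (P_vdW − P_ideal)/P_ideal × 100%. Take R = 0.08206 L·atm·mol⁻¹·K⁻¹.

Ideal: P_ideal = nRT/V = (4.61)(0.08206)(207)/3.70 = 21.1642 atm
vdW: P = nRT/(V − nb) − a n²/V² = 78.3074/3.55525 − 29.3279/13.6900 = 22.0258 − 2.14229 = 19.8835 atm
% deviation = (19.8835 − 21.1642)/21.1642 × 100% = -6.05%

-6.05 %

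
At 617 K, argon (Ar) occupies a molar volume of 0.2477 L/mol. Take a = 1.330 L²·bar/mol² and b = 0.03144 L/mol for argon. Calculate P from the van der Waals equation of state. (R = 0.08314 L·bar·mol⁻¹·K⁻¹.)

P ≈ 215.5 bar

P = RT/(V_m − b) − a/V_m²
RT/(V_m − b) = (0.08314)(617)/(0.2477 − 0.03144) = 51.297/0.21626 = 237.20 bar
a/V_m² = 1.330/(0.2477)² = 21.677 bar
P = 237.20 − 21.677 = 215.5 bar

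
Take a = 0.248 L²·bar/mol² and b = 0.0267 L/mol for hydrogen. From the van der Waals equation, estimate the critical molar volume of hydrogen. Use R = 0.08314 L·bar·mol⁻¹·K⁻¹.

V_m,c ≈ 0.08010 L/mol

For a van der Waals gas, V_m,c = 3b.
V_m,c = 3×0.0267 = 0.08010 L/mol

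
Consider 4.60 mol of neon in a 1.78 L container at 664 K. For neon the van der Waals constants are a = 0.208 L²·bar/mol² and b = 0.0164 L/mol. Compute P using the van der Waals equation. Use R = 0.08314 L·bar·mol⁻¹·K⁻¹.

P ≈ 147.6 bar

P = nRT/(V − nb) − a n²/V²
nRT/(V − nb) = (4.60)(0.08314)(664)/(1.78 − 4.60×0.0164) = 253.94/1.7046 = 148.97 bar
a n²/V² = (0.208)(4.60)²/(1.78)² = 1.3891 bar
P = 148.97 − 1.3891 = 147.6 bar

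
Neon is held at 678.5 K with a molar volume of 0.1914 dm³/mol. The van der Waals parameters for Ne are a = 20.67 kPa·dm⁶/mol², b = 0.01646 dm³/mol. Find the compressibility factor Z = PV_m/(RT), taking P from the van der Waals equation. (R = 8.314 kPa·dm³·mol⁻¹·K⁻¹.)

P = RT/(V_m − b) − a/V_m² = (8.314)(678.5)/(0.1914 − 0.01646) − 20.67/(0.1914)²
  = 5641.0/0.17494 − 564.23 = 32245 − 564.23 = 31681 kPa
Z = PV_m/(RT) = (31681)(0.1914)/((8.314)(678.5)) = 6063.7/5641.0 = 1.075

Z ≈ 1.075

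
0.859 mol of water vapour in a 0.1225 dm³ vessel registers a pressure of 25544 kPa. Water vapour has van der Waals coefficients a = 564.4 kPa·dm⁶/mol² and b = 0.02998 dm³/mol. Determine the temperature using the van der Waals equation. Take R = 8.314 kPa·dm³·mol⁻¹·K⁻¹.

T ≈ 722.0 K

T = (P + a n²/V²)(V − nb)/(nR)
P + a n²/V² = 25544 + (564.4)(0.859)²/(0.1225)² = 53296 kPa
V − nb = 0.1225 − (0.859)(0.02998) = 0.096747 dm³
T = (53296)(0.096747)/((0.859)(8.314)) = 722.0 K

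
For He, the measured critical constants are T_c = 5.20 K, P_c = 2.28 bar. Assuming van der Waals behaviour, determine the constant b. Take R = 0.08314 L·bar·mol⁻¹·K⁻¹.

From T_c = 8a/(27Rb) and P_c = a/(27b²): b = R T_c/(8 P_c).
b = (0.08314)(5.20)/(8×2.28) = 0.43233/18.240 = 0.02370 L/mol

b ≈ 0.02370 L/mol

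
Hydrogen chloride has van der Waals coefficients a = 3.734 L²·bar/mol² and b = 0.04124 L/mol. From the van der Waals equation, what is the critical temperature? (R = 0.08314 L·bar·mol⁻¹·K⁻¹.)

T_c ≈ 322.7 K

For a van der Waals gas, T_c = 8a/(27Rb).
T_c = 8×3.734/(27×0.08314×0.04124) = 29.872/0.092575 = 322.7 K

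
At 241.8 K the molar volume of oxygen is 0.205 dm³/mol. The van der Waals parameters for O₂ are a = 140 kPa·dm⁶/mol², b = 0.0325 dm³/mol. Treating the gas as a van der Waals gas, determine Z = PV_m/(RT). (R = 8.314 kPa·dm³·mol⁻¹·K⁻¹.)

P = RT/(V_m − b) − a/V_m² = (8.314)(241.8)/(0.205 − 0.0325) − 140/(0.205)²
  = 2010.3/0.17250 − 3331.4 = 11654 − 3331.4 = 8323 kPa
Z = PV_m/(RT) = (8323)(0.205)/((8.314)(241.8)) = 1706.2/2010.3 = 0.8487

Z ≈ 0.8487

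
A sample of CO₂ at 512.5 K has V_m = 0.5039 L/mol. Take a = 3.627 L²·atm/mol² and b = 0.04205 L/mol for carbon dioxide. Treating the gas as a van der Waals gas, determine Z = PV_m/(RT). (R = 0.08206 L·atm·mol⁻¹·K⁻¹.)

P = RT/(V_m − b) − a/V_m² = (0.08206)(512.5)/(0.5039 − 0.04205) − 3.627/(0.5039)²
  = 42.056/0.46185 − 14.284 = 91.060 − 14.284 = 76.776 atm
Z = PV_m/(RT) = (76.776)(0.5039)/((0.08206)(512.5)) = 38.687/42.056 = 0.9199

Z ≈ 0.9199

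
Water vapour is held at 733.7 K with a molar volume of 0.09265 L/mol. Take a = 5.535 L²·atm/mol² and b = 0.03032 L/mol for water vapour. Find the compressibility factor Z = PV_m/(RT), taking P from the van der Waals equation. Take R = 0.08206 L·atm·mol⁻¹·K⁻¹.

P = RT/(V_m − b) − a/V_m² = (0.08206)(733.7)/(0.09265 − 0.03032) − 5.535/(0.09265)²
  = 60.207/0.062330 − 644.80 = 965.94 − 644.80 = 321.14 atm
Z = PV_m/(RT) = (321.14)(0.09265)/((0.08206)(733.7)) = 29.754/60.207 = 0.4942

Z ≈ 0.4942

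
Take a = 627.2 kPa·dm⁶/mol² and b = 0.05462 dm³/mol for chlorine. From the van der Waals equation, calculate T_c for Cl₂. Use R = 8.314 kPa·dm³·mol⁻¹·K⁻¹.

For a van der Waals gas, T_c = 8a/(27Rb).
T_c = 8×627.2/(27×8.314×0.05462) = 5017.6/12.261 = 409.2 K

T_c ≈ 409.2 K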